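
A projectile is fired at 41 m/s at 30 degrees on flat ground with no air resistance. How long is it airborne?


T = 2*v0*sin(theta)/g = 2*41*sin(30°)/9.81 = 4.179 s

4.179 s


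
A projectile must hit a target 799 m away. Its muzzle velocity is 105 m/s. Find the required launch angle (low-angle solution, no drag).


sin(2*theta) = R*g/v0^2 = 799*9.81/105^2 = 0.710947, theta = arcsin(0.710947)/2 = 22.66°

22.66 degrees


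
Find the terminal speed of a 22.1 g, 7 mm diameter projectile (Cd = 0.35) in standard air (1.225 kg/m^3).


A = pi*(d/2)^2 = pi*(7/2000)^2 = 3.84845e-05 m^2
vt = sqrt(2mg/(Cd*rho*A)) = sqrt(2*0.0221*9.81/(0.35 * 1.225 * 3.84845e-05)) = 162.1 m/s

162.1 m/s


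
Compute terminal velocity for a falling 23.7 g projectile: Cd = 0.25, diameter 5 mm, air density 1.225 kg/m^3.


A = pi*(d/2)^2 = pi*(5/2000)^2 = 1.96350e-05 m^2
vt = sqrt(2mg/(Cd*rho*A)) = sqrt(2*0.0237*9.81/(0.25 * 1.225 * 1.96350e-05)) = 278.1 m/s

278.1 m/s


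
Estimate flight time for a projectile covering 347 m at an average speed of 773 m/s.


t = d/v = 347/773 = 0.4489 s

0.4489 s


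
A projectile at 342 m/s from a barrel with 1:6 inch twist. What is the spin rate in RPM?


twist_m = 6*0.0254 = 0.1524 m
spin = v/twist = 342/0.1524 = 2244.094 rev/s
RPM = spin*60 = 2244.094*60 ≈ 134646 RPM

134646 RPM


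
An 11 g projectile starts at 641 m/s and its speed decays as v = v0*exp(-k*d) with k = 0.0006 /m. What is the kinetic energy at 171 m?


v = v0*exp(-k*d) = 641*exp(-0.0006*171) = 578.495 m/s
E = 0.5*m*v^2 = 0.5*0.011*578.495^2 = 1841 J

1841 J


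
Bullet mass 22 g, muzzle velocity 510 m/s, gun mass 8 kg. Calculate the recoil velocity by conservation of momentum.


v_recoil = m_p * v_p / m_gun = 0.022 * 510 / 8 = 1.402 m/s

1.402 m/s


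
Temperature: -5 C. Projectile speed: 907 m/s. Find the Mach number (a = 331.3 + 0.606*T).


a = 331.3 + 0.606*(-5) = 328.27 m/s
M = v/a = 907/328.27 = 2.763

2.763


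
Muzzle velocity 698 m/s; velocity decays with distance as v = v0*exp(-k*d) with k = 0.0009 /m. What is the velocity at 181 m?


v = v0*exp(-k*d) = 698*exp(-0.0009*181) = 593.1 m/s

593.1 m/s


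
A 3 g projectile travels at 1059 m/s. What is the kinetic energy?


E = 0.5*m*v^2 = 0.5*0.003*1059^2 = 1682 J

1682 J


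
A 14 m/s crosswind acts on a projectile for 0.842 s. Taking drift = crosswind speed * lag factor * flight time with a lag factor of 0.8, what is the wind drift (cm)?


drift = v_wind * lag * t = 14 * 0.8 * 0.842 = 9.4304 m ≈ 943 cm

943 cm


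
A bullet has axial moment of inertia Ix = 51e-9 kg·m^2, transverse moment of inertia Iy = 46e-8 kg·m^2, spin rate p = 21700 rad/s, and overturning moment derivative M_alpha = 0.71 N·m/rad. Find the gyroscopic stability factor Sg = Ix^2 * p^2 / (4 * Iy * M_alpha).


Sg = Ix^2 * p^2 / (4 * Iy * M_alpha) = (51e-9)^2 * 21700^2 / (4 * 46e-8 * 0.71) = 0.9375

0.9375


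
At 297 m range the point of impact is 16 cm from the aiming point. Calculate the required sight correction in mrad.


1 mrad subtends 1 cm per 10 m of range, so adj = error_cm / (dist_m / 10) = 16 / (297/10) = 0.5387 mrad

0.5387 mrad


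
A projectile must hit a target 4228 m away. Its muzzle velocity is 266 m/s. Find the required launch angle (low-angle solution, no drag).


sin(2*theta) = R*g/v0^2 = 4228*9.81/266^2 = 0.586193, theta = arcsin(0.586193)/2 = 17.94°

17.94 degrees


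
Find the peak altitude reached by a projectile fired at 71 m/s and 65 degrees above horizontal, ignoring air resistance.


H = (v0*sin(theta))^2 / (2g) = (71*sin(65°))^2 / (2*9.81) = 211 m

211 m


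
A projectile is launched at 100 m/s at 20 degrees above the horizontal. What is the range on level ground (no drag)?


R = v0^2 * sin(2*theta) / g = 100^2 * sin(2*20°) / 9.81 = 655.2 m

655.2 m


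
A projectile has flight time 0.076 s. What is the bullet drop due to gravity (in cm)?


drop = 0.5*g*t^2 = 0.5*9.81*0.076^2 = 0.0283313 m ≈ 2.833 cm

2.833 cm


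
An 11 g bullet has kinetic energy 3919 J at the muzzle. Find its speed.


v = sqrt(2*E/m) = sqrt(2*3919/0.011) = 844.1 m/s

844.1 m/s


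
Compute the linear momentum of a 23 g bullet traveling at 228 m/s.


p = m*v = 0.023*228 = 5.244 kg·m/s

5.244 kg·m/s


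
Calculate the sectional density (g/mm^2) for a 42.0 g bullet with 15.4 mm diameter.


SD = m/d^2 = 42.0/15.4^2 = 0.1771 g/mm^2

0.1771 g/mm^2


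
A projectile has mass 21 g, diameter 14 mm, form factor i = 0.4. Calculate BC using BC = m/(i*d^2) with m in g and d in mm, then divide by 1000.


BC = m/(i*d^2*1000) = 21/(0.4 * 14^2 * 1000) = 0.0002679

0.0002679


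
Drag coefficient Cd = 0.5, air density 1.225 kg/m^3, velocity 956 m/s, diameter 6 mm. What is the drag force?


A = pi*(d/2)^2 = pi*(6/2000)^2 = 2.82743e-05 m^2
Fd = 0.5*Cd*rho*A*v^2 = 0.5*0.5*1.225*2.82743e-05*956^2 = 7.914 N

7.914 N


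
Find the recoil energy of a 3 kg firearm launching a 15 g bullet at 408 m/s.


v_r = m_p*v_p/m_gun = 0.015*408/3 = 2.04 m/s, E_r = 0.5*m_gun*v_r^2 = 0.5*3*2.04^2 = 6.242 J

6.242 J


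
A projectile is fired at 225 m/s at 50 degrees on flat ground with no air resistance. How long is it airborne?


T = 2*v0*sin(theta)/g = 2*225*sin(50°)/9.81 = 35.14 s

35.14 s


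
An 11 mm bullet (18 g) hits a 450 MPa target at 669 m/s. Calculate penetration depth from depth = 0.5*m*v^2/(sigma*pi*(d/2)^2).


A = pi*(d/2)^2 = pi*(11/2)^2 = 95.0332 mm^2
E = 0.5*m*v^2 = 0.5*0.018*669^2 = 4028.05 J
depth = E/(sigma*A) = 4028.05 J / (450 MPa * 95.0332 mm^2) = 4028.05/(450 * 95.0332) m = 0.0941905 m ≈ 94.19 mm

94.19 mm


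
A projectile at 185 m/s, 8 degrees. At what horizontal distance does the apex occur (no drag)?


R = v0^2*sin(2*theta)/g = 185^2*sin(2*8°)/9.81 = 961.64 m
apex_dist = R/2 = 961.64/2 = 480.8 m

480.8 m


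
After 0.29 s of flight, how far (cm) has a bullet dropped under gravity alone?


drop = 0.5*g*t^2 = 0.5*9.81*0.29^2 = 0.412511 m ≈ 41.25 cm

41.25 cm


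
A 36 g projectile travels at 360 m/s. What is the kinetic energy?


E = 0.5*m*v^2 = 0.5*0.036*360^2 = 2333 J

2333 J


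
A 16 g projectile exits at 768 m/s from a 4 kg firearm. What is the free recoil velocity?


v_recoil = m_p * v_p / m_gun = 0.016 * 768 / 4 = 3.072 m/s

3.072 m/s


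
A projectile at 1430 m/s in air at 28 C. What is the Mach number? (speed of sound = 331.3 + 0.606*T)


a = 331.3 + 0.606*(28) = 348.268 m/s
M = v/a = 1430/348.268 = 4.106

4.106


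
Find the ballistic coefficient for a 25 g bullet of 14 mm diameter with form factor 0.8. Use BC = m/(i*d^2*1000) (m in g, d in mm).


BC = m/(i*d^2*1000) = 25/(0.8 * 14^2 * 1000) = 0.0001594

0.0001594


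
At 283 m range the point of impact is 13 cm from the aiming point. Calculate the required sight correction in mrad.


1 mrad subtends 1 cm per 10 m of range, so adj = error_cm / (dist_m / 10) = 13 / (283/10) = 0.4594 mrad

0.4594 mrad


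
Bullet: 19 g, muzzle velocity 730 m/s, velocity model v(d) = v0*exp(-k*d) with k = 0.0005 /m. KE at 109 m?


v = v0*exp(-k*d) = 730*exp(-0.0005*109) = 691.28 m/s
E = 0.5*m*v^2 = 0.5*0.019*691.28^2 = 4540 J

4540 J


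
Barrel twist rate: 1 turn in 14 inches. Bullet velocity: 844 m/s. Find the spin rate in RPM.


twist_m = 14*0.0254 = 0.3556 m
spin = v/twist = 844/0.3556 = 2373.453 rev/s
RPM = spin*60 = 2373.453*60 ≈ 142407 RPM

142407 RPM


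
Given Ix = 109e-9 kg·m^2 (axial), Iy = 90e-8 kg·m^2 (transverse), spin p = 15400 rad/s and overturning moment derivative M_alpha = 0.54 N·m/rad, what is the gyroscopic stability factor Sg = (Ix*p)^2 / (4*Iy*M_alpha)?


Sg = Ix^2 * p^2 / (4 * Iy * M_alpha) = (109e-9)^2 * 15400^2 / (4 * 90e-8 * 0.54) = 1.449

1.449


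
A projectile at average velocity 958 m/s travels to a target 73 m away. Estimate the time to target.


t = d/v = 73/958 = 0.0762 s

0.0762 s


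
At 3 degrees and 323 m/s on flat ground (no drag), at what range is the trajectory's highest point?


R = v0^2*sin(2*theta)/g = 323^2*sin(2*3°)/9.81 = 1111.66 m
apex_dist = R/2 = 1111.66/2 = 555.8 m

555.8 m


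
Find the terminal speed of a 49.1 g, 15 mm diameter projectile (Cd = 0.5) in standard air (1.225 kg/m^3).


A = pi*(d/2)^2 = pi*(15/2000)^2 = 1.76715e-04 m^2
vt = sqrt(2mg/(Cd*rho*A)) = sqrt(2*0.0491*9.81/(0.5 * 1.225 * 1.76715e-04)) = 94.34 m/s

94.34 m/s


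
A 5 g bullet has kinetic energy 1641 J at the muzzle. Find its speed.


v = sqrt(2*E/m) = sqrt(2*1641/0.005) = 810.2 m/s

810.2 m/s


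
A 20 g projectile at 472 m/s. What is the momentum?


p = m*v = 0.02*472 = 9.44 kg·m/s

9.44 kg·m/s


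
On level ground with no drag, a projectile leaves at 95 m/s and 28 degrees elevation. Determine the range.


R = v0^2 * sin(2*theta) / g = 95^2 * sin(2*28°) / 9.81 = 762.7 m

762.7 m


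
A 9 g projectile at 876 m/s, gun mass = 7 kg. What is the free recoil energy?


v_r = m_p*v_p/m_gun = 0.009*876/7 = 1.12629 m/s, E_r = 0.5*m_gun*v_r^2 = 0.5*7*1.12629^2 = 4.44 J

4.44 J


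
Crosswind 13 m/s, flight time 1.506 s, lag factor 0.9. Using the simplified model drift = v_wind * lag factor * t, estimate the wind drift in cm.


drift = v_wind * lag * t = 13 * 0.9 * 1.506 = 17.6202 m ≈ 1762 cm

1762 cm


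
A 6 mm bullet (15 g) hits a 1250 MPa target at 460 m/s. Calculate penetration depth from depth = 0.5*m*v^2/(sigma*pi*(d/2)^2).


A = pi*(d/2)^2 = pi*(6/2)^2 = 28.2743 mm^2
E = 0.5*m*v^2 = 0.5*0.015*460^2 = 1587 J
depth = E/(sigma*A) = 1587 J / (1250 MPa * 28.2743 mm^2) = 1587/(1250 * 28.2743) m = 0.0449029 m ≈ 44.9 mm

44.9 mm


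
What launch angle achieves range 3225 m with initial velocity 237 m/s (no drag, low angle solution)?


sin(2*theta) = R*g/v0^2 = 3225*9.81/237^2 = 0.563251, theta = arcsin(0.563251)/2 = 17.14°

17.14 degrees


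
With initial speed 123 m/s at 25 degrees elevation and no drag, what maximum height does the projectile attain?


H = (v0*sin(theta))^2 / (2g) = (123*sin(25°))^2 / (2*9.81) = 137.7 m

137.7 m


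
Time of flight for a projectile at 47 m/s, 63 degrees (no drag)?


T = 2*v0*sin(theta)/g = 2*47*sin(63°)/9.81 = 8.538 s

8.538 s


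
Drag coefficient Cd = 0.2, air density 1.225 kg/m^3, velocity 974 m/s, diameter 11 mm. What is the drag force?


A = pi*(d/2)^2 = pi*(11/2000)^2 = 9.50332e-05 m^2
Fd = 0.5*Cd*rho*A*v^2 = 0.5*0.2*1.225*9.50332e-05*974^2 = 11.04 N

11.04 N


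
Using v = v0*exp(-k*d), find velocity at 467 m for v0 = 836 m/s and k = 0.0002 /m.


v = v0*exp(-k*d) = 836*exp(-0.0002*467) = 761.5 m/s

761.5 m/s


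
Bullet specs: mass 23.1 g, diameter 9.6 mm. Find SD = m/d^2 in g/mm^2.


SD = m/d^2 = 23.1/9.6^2 = 0.2507 g/mm^2

0.2507 g/mm^2


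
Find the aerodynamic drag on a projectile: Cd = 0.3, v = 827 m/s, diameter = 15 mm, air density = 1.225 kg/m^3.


A = pi*(d/2)^2 = pi*(15/2000)^2 = 1.76715e-04 m^2
Fd = 0.5*Cd*rho*A*v^2 = 0.5*0.3*1.225*1.76715e-04*827^2 = 22.21 N

22.21 N


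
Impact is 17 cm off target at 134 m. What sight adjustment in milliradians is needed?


1 mrad subtends 1 cm per 10 m of range, so adj = error_cm / (dist_m / 10) = 17 / (134/10) = 1.269 mrad

1.269 mrad


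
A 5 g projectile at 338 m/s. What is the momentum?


p = m*v = 0.005*338 = 1.69 kg·m/s

1.69 kg·m/s


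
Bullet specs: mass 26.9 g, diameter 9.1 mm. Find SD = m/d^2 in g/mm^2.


SD = m/d^2 = 26.9/9.1^2 = 0.3248 g/mm^2

0.3248 g/mm^2


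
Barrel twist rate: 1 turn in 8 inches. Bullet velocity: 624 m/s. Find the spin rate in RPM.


twist_m = 8*0.0254 = 0.2032 m
spin = v/twist = 624/0.2032 = 3070.866 rev/s
RPM = spin*60 = 3070.866*60 ≈ 184252 RPM

184252 RPM


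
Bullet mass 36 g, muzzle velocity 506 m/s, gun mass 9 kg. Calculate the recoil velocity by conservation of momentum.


v_recoil = m_p * v_p / m_gun = 0.036 * 506 / 9 = 2.024 m/s

2.024 m/s


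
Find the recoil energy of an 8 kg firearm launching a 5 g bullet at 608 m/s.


v_r = m_p*v_p/m_gun = 0.005*608/8 = 0.38 m/s, E_r = 0.5*m_gun*v_r^2 = 0.5*8*0.38^2 = 0.5776 J

0.5776 J


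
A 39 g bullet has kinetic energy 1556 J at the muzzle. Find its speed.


v = sqrt(2*E/m) = sqrt(2*1556/0.039) = 282.5 m/s

282.5 m/s


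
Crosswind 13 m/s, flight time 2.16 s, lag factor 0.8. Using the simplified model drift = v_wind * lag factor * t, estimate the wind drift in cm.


drift = v_wind * lag * t = 13 * 0.8 * 2.16 = 22.464 m ≈ 2246 cm

2246 cm


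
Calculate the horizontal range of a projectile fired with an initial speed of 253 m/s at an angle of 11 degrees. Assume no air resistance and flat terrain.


R = v0^2 * sin(2*theta) / g = 253^2 * sin(2*11°) / 9.81 = 2444 m

2444 m


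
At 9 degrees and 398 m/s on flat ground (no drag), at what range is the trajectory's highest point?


R = v0^2*sin(2*theta)/g = 398^2*sin(2*9°)/9.81 = 4989.76 m
apex_dist = R/2 = 4989.76/2 = 2495 m

2495 m


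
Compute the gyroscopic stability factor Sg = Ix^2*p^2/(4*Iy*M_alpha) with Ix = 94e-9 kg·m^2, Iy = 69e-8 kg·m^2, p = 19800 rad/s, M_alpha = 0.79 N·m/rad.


Sg = Ix^2 * p^2 / (4 * Iy * M_alpha) = (94e-9)^2 * 19800^2 / (4 * 69e-8 * 0.79) = 1.589

1.589


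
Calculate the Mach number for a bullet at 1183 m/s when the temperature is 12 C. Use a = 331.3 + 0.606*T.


a = 331.3 + 0.606*(12) = 338.572 m/s
M = v/a = 1183/338.572 = 3.494

3.494


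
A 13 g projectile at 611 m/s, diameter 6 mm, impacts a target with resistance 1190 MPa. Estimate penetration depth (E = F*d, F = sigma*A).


A = pi*(d/2)^2 = pi*(6/2)^2 = 28.2743 mm^2
E = 0.5*m*v^2 = 0.5*0.013*611^2 = 2426.59 J
depth = E/(sigma*A) = 2426.59 J / (1190 MPa * 28.2743 mm^2) = 2426.59/(1190 * 28.2743) m = 0.0721201 m ≈ 72.12 mm

72.12 mm


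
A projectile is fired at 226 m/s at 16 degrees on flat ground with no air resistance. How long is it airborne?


T = 2*v0*sin(theta)/g = 2*226*sin(16°)/9.81 = 12.7 s

12.7 s


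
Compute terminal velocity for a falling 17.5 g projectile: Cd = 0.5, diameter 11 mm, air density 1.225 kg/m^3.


A = pi*(d/2)^2 = pi*(11/2000)^2 = 9.50332e-05 m^2
vt = sqrt(2mg/(Cd*rho*A)) = sqrt(2*0.0175*9.81/(0.5 * 1.225 * 9.50332e-05)) = 76.8 m/s

76.8 m/s


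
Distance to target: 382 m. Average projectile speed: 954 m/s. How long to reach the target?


t = d/v = 382/954 = 0.4004 s

0.4004 s


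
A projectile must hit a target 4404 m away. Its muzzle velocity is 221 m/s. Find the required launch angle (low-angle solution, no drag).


sin(2*theta) = R*g/v0^2 = 4404*9.81/221^2 = 0.884569, theta = arcsin(0.884569)/2 = 31.1°

31.1 degrees


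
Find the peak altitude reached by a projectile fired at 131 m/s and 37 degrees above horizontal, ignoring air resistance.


H = (v0*sin(theta))^2 / (2g) = (131*sin(37°))^2 / (2*9.81) = 316.8 m

316.8 m


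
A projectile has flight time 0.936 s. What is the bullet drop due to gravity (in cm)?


drop = 0.5*g*t^2 = 0.5*9.81*0.936^2 = 4.29725 m ≈ 429.7 cm

429.7 cm


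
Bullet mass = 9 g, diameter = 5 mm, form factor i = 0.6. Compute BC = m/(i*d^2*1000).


BC = m/(i*d^2*1000) = 9/(0.6 * 5^2 * 1000) = 0.0006

0.0006


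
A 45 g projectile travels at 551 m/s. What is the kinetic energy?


E = 0.5*m*v^2 = 0.5*0.045*551^2 = 6831 J

6831 J


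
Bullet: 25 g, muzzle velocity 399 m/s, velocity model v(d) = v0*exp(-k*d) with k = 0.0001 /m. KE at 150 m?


v = v0*exp(-k*d) = 399*exp(-0.0001*150) = 393.06 m/s
E = 0.5*m*v^2 = 0.5*0.025*393.06^2 = 1931 J

1931 J


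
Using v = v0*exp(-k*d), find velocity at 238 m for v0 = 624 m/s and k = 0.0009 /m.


v = v0*exp(-k*d) = 624*exp(-0.0009*238) = 503.7 m/s

503.7 m/s


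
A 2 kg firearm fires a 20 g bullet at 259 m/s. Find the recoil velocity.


v_recoil = m_p * v_p / m_gun = 0.02 * 259 / 2 = 2.59 m/s

2.59 m/s


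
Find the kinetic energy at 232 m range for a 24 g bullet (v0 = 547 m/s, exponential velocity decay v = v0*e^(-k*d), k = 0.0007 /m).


v = v0*exp(-k*d) = 547*exp(-0.0007*232) = 465.005 m/s
E = 0.5*m*v^2 = 0.5*0.024*465.005^2 = 2595 J

2595 J


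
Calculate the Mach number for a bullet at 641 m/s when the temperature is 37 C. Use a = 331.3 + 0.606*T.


a = 331.3 + 0.606*(37) = 353.722 m/s
M = v/a = 641/353.722 = 1.812

1.812


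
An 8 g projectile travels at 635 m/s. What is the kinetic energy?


E = 0.5*m*v^2 = 0.5*0.008*635^2 = 1613 J

1613 J


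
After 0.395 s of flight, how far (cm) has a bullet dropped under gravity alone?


drop = 0.5*g*t^2 = 0.5*9.81*0.395^2 = 0.765303 m ≈ 76.53 cm

76.53 cm


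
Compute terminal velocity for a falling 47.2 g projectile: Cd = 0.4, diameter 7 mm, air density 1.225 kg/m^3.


A = pi*(d/2)^2 = pi*(7/2000)^2 = 3.84845e-05 m^2
vt = sqrt(2mg/(Cd*rho*A)) = sqrt(2*0.0472*9.81/(0.4 * 1.225 * 3.84845e-05)) = 221.6 m/s

221.6 m/s


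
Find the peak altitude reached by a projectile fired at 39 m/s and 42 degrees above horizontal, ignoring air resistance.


H = (v0*sin(theta))^2 / (2g) = (39*sin(42°))^2 / (2*9.81) = 34.71 m

34.71 m


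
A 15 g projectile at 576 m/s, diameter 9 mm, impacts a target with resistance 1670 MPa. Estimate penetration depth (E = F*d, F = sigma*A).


A = pi*(d/2)^2 = pi*(9/2)^2 = 63.6173 mm^2
E = 0.5*m*v^2 = 0.5*0.015*576^2 = 2488.32 J
depth = E/(sigma*A) = 2488.32 J / (1670 MPa * 63.6173 mm^2) = 2488.32/(1670 * 63.6173) m = 0.0234215 m ≈ 23.42 mm

23.42 mm


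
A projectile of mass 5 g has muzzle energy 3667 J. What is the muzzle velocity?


v = sqrt(2*E/m) = sqrt(2*3667/0.005) = 1211 m/s

1211 m/s


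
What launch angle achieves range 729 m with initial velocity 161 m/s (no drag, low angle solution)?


sin(2*theta) = R*g/v0^2 = 729*9.81/161^2 = 0.275896, theta = arcsin(0.275896)/2 = 8.008°

8.008 degrees


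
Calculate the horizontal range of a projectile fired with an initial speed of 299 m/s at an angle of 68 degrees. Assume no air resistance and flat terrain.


R = v0^2 * sin(2*theta) / g = 299^2 * sin(2*68°) / 9.81 = 6331 m

6331 m


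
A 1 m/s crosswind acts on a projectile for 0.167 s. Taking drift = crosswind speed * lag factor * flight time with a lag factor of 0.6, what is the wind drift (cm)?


drift = v_wind * lag * t = 1 * 0.6 * 0.167 = 0.1002 m ≈ 10.02 cm

10.02 cm


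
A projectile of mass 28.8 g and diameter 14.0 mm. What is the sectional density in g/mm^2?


SD = m/d^2 = 28.8/14.0^2 = 0.1469 g/mm^2

0.1469 g/mm^2


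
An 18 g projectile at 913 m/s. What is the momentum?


p = m*v = 0.018*913 = 16.43 kg·m/s

16.43 kg·m/s


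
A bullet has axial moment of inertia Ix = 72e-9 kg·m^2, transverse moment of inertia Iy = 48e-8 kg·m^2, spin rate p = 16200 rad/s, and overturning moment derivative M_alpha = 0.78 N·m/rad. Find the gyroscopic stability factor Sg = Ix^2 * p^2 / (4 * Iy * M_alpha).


Sg = Ix^2 * p^2 / (4 * Iy * M_alpha) = (72e-9)^2 * 16200^2 / (4 * 48e-8 * 0.78) = 0.9084

0.9084


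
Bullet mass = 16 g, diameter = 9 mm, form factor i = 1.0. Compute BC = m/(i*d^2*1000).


BC = m/(i*d^2*1000) = 16/(1.0 * 9^2 * 1000) = 0.0001975

0.0001975


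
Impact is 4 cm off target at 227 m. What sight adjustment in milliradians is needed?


1 mrad subtends 1 cm per 10 m of range, so adj = error_cm / (dist_m / 10) = 4 / (227/10) = 0.1762 mrad

0.1762 mrad


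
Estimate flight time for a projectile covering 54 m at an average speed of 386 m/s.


t = d/v = 54/386 = 0.1399 s

0.1399 s


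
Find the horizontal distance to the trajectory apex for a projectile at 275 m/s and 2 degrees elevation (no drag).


R = v0^2*sin(2*theta)/g = 275^2*sin(2*2°)/9.81 = 537.751 m
apex_dist = R/2 = 537.751/2 = 268.9 m

268.9 m


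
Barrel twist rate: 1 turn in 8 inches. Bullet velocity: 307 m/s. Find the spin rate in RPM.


twist_m = 8*0.0254 = 0.2032 m
spin = v/twist = 307/0.2032 = 1510.827 rev/s
RPM = spin*60 = 1510.827*60 ≈ 90650 RPM

90650 RPM


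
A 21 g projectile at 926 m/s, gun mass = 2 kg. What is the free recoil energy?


v_r = m_p*v_p/m_gun = 0.021*926/2 = 9.723 m/s, E_r = 0.5*m_gun*v_r^2 = 0.5*2*9.723^2 = 94.54 J

94.54 J


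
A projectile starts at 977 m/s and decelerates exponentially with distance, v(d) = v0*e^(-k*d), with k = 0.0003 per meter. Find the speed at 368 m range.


v = v0*exp(-k*d) = 977*exp(-0.0003*368) = 874.9 m/s

874.9 m/s


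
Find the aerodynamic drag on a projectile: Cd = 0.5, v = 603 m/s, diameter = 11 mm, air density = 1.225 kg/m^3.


A = pi*(d/2)^2 = pi*(11/2000)^2 = 9.50332e-05 m^2
Fd = 0.5*Cd*rho*A*v^2 = 0.5*0.5*1.225*9.50332e-05*603^2 = 10.58 N

10.58 N


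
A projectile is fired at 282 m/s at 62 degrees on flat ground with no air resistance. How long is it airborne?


T = 2*v0*sin(theta)/g = 2*282*sin(62°)/9.81 = 50.76 s

50.76 s


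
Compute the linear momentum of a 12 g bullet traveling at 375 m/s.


p = m*v = 0.012*375 = 4.5 kg·m/s

4.5 kg·m/s


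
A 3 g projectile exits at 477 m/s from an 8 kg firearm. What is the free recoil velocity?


v_recoil = m_p * v_p / m_gun = 0.003 * 477 / 8 = 0.1789 m/s

0.1789 m/s


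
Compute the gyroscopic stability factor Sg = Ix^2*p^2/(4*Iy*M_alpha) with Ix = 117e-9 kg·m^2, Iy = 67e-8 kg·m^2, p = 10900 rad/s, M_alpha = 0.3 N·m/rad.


Sg = Ix^2 * p^2 / (4 * Iy * M_alpha) = (117e-9)^2 * 10900^2 / (4 * 67e-8 * 0.3) = 2.023

2.023


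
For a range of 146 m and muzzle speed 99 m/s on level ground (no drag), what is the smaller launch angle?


sin(2*theta) = R*g/v0^2 = 146*9.81/99^2 = 0.146134, theta = arcsin(0.146134)/2 = 4.201°

4.201 degrees


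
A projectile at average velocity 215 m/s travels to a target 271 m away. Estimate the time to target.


t = d/v = 271/215 = 1.26 s

1.26 s


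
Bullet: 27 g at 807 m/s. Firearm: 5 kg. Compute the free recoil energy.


v_r = m_p*v_p/m_gun = 0.027*807/5 = 4.3578 m/s, E_r = 0.5*m_gun*v_r^2 = 0.5*5*4.3578^2 = 47.48 J

47.48 J


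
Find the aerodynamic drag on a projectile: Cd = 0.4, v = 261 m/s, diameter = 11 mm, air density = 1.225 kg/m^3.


A = pi*(d/2)^2 = pi*(11/2000)^2 = 9.50332e-05 m^2
Fd = 0.5*Cd*rho*A*v^2 = 0.5*0.4*1.225*9.50332e-05*261^2 = 1.586 N

1.586 N


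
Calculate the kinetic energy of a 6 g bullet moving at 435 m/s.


E = 0.5*m*v^2 = 0.5*0.006*435^2 = 567.7 J

567.7 J


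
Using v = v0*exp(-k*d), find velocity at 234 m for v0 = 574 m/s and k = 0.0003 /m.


v = v0*exp(-k*d) = 574*exp(-0.0003*234) = 535.1 m/s

535.1 m/s


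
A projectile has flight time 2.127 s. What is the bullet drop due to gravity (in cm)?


drop = 0.5*g*t^2 = 0.5*9.81*2.127^2 = 22.1909 m ≈ 2219 cm

2219 cm


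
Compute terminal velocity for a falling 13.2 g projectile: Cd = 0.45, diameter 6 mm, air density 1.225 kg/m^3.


A = pi*(d/2)^2 = pi*(6/2000)^2 = 2.82743e-05 m^2
vt = sqrt(2mg/(Cd*rho*A)) = sqrt(2*0.0132*9.81/(0.45 * 1.225 * 2.82743e-05)) = 128.9 m/s

128.9 m/s


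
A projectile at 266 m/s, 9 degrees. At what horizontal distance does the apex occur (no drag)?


R = v0^2*sin(2*theta)/g = 266^2*sin(2*9°)/9.81 = 2228.83 m
apex_dist = R/2 = 2228.83/2 = 1114 m

1114 m


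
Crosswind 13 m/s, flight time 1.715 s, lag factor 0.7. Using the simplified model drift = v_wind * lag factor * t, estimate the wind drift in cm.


drift = v_wind * lag * t = 13 * 0.7 * 1.715 = 15.6065 m ≈ 1561 cm

1561 cm


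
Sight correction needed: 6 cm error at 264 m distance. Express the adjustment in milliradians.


1 mrad subtends 1 cm per 10 m of range, so adj = error_cm / (dist_m / 10) = 6 / (264/10) = 0.2273 mrad

0.2273 mrad


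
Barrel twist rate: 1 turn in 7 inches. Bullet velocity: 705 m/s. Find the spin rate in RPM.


twist_m = 7*0.0254 = 0.1778 m
spin = v/twist = 705/0.1778 = 3965.129 rev/s
RPM = spin*60 = 3965.129*60 ≈ 237908 RPM

237908 RPM


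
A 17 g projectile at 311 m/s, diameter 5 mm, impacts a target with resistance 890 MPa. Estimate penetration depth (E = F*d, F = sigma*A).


A = pi*(d/2)^2 = pi*(5/2)^2 = 19.635 mm^2
E = 0.5*m*v^2 = 0.5*0.017*311^2 = 822.129 J
depth = E/(sigma*A) = 822.129 J / (890 MPa * 19.635 mm^2) = 822.129/(890 * 19.635) m = 0.0470457 m ≈ 47.05 mm

47.05 mm


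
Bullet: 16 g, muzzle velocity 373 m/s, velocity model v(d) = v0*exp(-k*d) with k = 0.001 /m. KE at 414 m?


v = v0*exp(-k*d) = 373*exp(-0.001*414) = 246.553 m/s
E = 0.5*m*v^2 = 0.5*0.016*246.553^2 = 486.3 J

486.3 J


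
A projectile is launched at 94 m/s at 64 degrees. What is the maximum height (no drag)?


H = (v0*sin(theta))^2 / (2g) = (94*sin(64°))^2 / (2*9.81) = 363.8 m

363.8 m


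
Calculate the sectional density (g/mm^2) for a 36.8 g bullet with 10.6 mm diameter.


SD = m/d^2 = 36.8/10.6^2 = 0.3275 g/mm^2

0.3275 g/mm^2


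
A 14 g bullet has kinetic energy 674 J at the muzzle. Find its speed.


v = sqrt(2*E/m) = sqrt(2*674/0.014) = 310.3 m/s

310.3 m/s


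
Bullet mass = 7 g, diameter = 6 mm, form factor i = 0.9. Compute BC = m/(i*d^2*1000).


BC = m/(i*d^2*1000) = 7/(0.9 * 6^2 * 1000) = 0.000216

0.000216


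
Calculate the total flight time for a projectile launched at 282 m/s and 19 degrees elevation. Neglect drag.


T = 2*v0*sin(theta)/g = 2*282*sin(19°)/9.81 = 18.72 s

18.72 s


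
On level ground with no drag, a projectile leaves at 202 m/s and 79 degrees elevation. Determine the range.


R = v0^2 * sin(2*theta) / g = 202^2 * sin(2*79°) / 9.81 = 1558 m

1558 m


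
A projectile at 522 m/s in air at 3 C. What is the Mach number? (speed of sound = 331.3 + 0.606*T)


a = 331.3 + 0.606*(3) = 333.118 m/s
M = v/a = 522/333.118 = 1.567

1.567


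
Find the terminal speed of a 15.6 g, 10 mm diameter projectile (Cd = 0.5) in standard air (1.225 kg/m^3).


A = pi*(d/2)^2 = pi*(10/2000)^2 = 7.85398e-05 m^2
vt = sqrt(2mg/(Cd*rho*A)) = sqrt(2*0.0156*9.81/(0.5 * 1.225 * 7.85398e-05)) = 79.77 m/s

79.77 m/s


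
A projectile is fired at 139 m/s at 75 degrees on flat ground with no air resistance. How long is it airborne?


T = 2*v0*sin(theta)/g = 2*139*sin(75°)/9.81 = 27.37 s

27.37 s


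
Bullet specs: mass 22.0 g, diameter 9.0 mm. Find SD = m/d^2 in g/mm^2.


SD = m/d^2 = 22.0/9.0^2 = 0.2716 g/mm^2

0.2716 g/mm^2


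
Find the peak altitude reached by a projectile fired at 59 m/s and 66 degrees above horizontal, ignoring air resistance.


H = (v0*sin(theta))^2 / (2g) = (59*sin(66°))^2 / (2*9.81) = 148.1 m

148.1 m


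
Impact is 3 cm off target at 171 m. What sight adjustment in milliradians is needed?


1 mrad subtends 1 cm per 10 m of range, so adj = error_cm / (dist_m / 10) = 3 / (171/10) = 0.1754 mrad

0.1754 mrad


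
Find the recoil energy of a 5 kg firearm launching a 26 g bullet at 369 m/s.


v_r = m_p*v_p/m_gun = 0.026*369/5 = 1.9188 m/s, E_r = 0.5*m_gun*v_r^2 = 0.5*5*1.9188^2 = 9.204 J

9.204 J


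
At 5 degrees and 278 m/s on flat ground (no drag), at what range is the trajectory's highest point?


R = v0^2*sin(2*theta)/g = 278^2*sin(2*5°)/9.81 = 1368.01 m
apex_dist = R/2 = 1368.01/2 = 684 m

684 m


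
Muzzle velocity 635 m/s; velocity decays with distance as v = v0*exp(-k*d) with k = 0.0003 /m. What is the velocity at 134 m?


v = v0*exp(-k*d) = 635*exp(-0.0003*134) = 610 m/s

610 m/s


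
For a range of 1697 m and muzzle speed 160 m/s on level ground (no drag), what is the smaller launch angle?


sin(2*theta) = R*g/v0^2 = 1697*9.81/160^2 = 0.650296, theta = arcsin(0.650296)/2 = 20.28°

20.28 degrees


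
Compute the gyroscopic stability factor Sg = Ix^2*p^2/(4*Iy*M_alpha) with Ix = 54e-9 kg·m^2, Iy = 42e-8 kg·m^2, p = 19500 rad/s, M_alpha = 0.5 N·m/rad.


Sg = Ix^2 * p^2 / (4 * Iy * M_alpha) = (54e-9)^2 * 19500^2 / (4 * 42e-8 * 0.5) = 1.32

1.32


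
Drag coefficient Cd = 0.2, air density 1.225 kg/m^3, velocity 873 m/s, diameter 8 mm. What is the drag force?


A = pi*(d/2)^2 = pi*(8/2000)^2 = 5.02655e-05 m^2
Fd = 0.5*Cd*rho*A*v^2 = 0.5*0.2*1.225*5.02655e-05*873^2 = 4.693 N

4.693 N


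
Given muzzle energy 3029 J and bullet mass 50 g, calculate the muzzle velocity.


v = sqrt(2*E/m) = sqrt(2*3029/0.05) = 348.1 m/s

348.1 m/s


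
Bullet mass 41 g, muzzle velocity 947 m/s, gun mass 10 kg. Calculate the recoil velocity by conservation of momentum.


v_recoil = m_p * v_p / m_gun = 0.041 * 947 / 10 = 3.883 m/s

3.883 m/s


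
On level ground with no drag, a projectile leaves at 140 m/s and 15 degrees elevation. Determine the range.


R = v0^2 * sin(2*theta) / g = 140^2 * sin(2*15°) / 9.81 = 999 m

999 m


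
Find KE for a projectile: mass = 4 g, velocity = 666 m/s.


E = 0.5*m*v^2 = 0.5*0.004*666^2 = 887.1 J

887.1 J


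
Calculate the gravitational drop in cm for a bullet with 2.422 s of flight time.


drop = 0.5*g*t^2 = 0.5*9.81*2.422^2 = 28.7731 m ≈ 2877 cm

2877 cm


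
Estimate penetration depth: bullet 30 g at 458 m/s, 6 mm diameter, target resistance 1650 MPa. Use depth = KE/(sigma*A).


A = pi*(d/2)^2 = pi*(6/2)^2 = 28.2743 mm^2
E = 0.5*m*v^2 = 0.5*0.03*458^2 = 3146.46 J
depth = E/(sigma*A) = 3146.46 J / (1650 MPa * 28.2743 mm^2) = 3146.46/(1650 * 28.2743) m = 0.0674444 m ≈ 67.44 mm

67.44 mm


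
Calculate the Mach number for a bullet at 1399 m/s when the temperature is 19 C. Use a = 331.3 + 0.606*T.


a = 331.3 + 0.606*(19) = 342.814 m/s
M = v/a = 1399/342.814 = 4.081

4.081


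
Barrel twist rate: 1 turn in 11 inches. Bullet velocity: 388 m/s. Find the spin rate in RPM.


twist_m = 11*0.0254 = 0.2794 m
spin = v/twist = 388/0.2794 = 1388.69 rev/s
RPM = spin*60 = 1388.69*60 ≈ 83321 RPM

83321 RPM


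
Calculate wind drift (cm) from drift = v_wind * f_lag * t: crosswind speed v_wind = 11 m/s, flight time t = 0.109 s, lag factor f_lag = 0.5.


drift = v_wind * lag * t = 11 * 0.5 * 0.109 = 0.5995 m ≈ 59.95 cm

59.95 cm


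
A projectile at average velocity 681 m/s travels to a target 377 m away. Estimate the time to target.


t = d/v = 377/681 = 0.5536 s

0.5536 s


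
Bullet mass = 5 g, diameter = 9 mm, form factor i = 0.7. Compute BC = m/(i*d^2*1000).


BC = m/(i*d^2*1000) = 5/(0.7 * 9^2 * 1000) = 8.818e-05

8.818e-05


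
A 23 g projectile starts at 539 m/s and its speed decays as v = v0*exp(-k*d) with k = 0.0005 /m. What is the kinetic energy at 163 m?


v = v0*exp(-k*d) = 539*exp(-0.0005*163) = 496.814 m/s
E = 0.5*m*v^2 = 0.5*0.023*496.814^2 = 2838 J

2838 J


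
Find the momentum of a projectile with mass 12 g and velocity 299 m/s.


p = m*v = 0.012*299 = 3.588 kg·m/s

3.588 kg·m/s


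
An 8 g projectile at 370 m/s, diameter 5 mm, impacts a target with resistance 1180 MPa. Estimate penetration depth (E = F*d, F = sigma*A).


A = pi*(d/2)^2 = pi*(5/2)^2 = 19.635 mm^2
E = 0.5*m*v^2 = 0.5*0.008*370^2 = 547.6 J
depth = E/(sigma*A) = 547.6 J / (1180 MPa * 19.635 mm^2) = 547.6/(1180 * 19.635) m = 0.0236348 m ≈ 23.63 mm

23.63 mm


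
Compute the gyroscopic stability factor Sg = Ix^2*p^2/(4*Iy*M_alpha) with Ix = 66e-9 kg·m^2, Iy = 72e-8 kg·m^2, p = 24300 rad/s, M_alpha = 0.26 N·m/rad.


Sg = Ix^2 * p^2 / (4 * Iy * M_alpha) = (66e-9)^2 * 24300^2 / (4 * 72e-8 * 0.26) = 3.435

3.435


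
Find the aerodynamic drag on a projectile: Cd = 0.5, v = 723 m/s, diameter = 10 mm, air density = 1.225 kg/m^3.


A = pi*(d/2)^2 = pi*(10/2000)^2 = 7.85398e-05 m^2
Fd = 0.5*Cd*rho*A*v^2 = 0.5*0.5*1.225*7.85398e-05*723^2 = 12.57 N

12.57 N


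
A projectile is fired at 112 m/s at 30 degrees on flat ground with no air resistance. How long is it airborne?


T = 2*v0*sin(theta)/g = 2*112*sin(30°)/9.81 = 11.42 s

11.42 s


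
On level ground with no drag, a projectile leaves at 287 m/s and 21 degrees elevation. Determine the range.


R = v0^2 * sin(2*theta) / g = 287^2 * sin(2*21°) / 9.81 = 5618 m

5618 m


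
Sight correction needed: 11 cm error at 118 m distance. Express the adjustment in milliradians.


1 mrad subtends 1 cm per 10 m of range, so adj = error_cm / (dist_m / 10) = 11 / (118/10) = 0.9322 mrad

0.9322 mrad


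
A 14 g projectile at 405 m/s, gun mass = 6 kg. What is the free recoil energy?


v_r = m_p*v_p/m_gun = 0.014*405/6 = 0.945 m/s, E_r = 0.5*m_gun*v_r^2 = 0.5*6*0.945^2 = 2.679 J

2.679 J


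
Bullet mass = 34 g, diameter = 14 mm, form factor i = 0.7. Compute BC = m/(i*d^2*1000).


BC = m/(i*d^2*1000) = 34/(0.7 * 14^2 * 1000) = 0.0002478

0.0002478


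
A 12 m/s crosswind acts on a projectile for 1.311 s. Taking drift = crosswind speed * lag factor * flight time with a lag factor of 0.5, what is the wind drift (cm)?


drift = v_wind * lag * t = 12 * 0.5 * 1.311 = 7.866 m ≈ 786.6 cm

786.6 cm


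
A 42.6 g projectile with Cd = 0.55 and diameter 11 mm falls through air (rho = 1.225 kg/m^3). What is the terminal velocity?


A = pi*(d/2)^2 = pi*(11/2000)^2 = 9.50332e-05 m^2
vt = sqrt(2mg/(Cd*rho*A)) = sqrt(2*0.0426*9.81/(0.55 * 1.225 * 9.50332e-05)) = 114.3 m/s

114.3 m/s


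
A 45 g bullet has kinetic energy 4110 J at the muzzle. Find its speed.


v = sqrt(2*E/m) = sqrt(2*4110/0.045) = 427.4 m/s

427.4 m/s


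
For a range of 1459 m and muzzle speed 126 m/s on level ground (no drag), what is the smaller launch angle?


sin(2*theta) = R*g/v0^2 = 1459*9.81/126^2 = 0.901536, theta = arcsin(0.901536)/2 = 32.18°

32.18 degrees


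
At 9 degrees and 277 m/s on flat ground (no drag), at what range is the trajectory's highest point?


R = v0^2*sin(2*theta)/g = 277^2*sin(2*9°)/9.81 = 2416.98 m
apex_dist = R/2 = 2416.98/2 = 1208 m

1208 m


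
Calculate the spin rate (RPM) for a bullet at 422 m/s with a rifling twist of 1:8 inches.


twist_m = 8*0.0254 = 0.2032 m
spin = v/twist = 422/0.2032 = 2076.772 rev/s
RPM = spin*60 = 2076.772*60 ≈ 124606 RPM

124606 RPM


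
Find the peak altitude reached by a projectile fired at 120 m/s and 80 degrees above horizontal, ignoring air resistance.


H = (v0*sin(theta))^2 / (2g) = (120*sin(80°))^2 / (2*9.81) = 711.8 m

711.8 m


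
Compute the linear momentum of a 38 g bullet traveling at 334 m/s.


p = m*v = 0.038*334 = 12.69 kg·m/s

12.69 kg·m/s


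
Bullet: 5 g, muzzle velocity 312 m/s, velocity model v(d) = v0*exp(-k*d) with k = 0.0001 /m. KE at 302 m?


v = v0*exp(-k*d) = 312*exp(-0.0001*302) = 302.718 m/s
E = 0.5*m*v^2 = 0.5*0.005*302.718^2 = 229.1 J

229.1 J


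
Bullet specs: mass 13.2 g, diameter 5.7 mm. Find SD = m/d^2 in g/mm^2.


SD = m/d^2 = 13.2/5.7^2 = 0.4063 g/mm^2

0.4063 g/mm^2


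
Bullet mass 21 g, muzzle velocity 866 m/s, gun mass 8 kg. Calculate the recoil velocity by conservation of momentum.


v_recoil = m_p * v_p / m_gun = 0.021 * 866 / 8 = 2.273 m/s

2.273 m/s


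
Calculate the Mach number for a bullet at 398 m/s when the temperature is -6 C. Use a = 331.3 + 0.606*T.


a = 331.3 + 0.606*(-6) = 327.664 m/s
M = v/a = 398/327.664 = 1.215

1.215


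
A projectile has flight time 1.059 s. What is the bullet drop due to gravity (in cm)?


drop = 0.5*g*t^2 = 0.5*9.81*1.059^2 = 5.50086 m ≈ 550.1 cm

550.1 cm


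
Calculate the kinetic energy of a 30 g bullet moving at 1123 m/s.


E = 0.5*m*v^2 = 0.5*0.03*1123^2 = 18917 J

18917 J


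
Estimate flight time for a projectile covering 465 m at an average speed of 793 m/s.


t = d/v = 465/793 = 0.5864 s

0.5864 s


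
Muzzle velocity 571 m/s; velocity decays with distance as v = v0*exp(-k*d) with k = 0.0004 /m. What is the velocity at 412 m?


v = v0*exp(-k*d) = 571*exp(-0.0004*412) = 484.2 m/s

484.2 m/s


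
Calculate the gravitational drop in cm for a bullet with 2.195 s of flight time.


drop = 0.5*g*t^2 = 0.5*9.81*2.195^2 = 23.6324 m ≈ 2363 cm

2363 cm


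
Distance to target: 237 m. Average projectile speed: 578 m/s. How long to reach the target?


t = d/v = 237/578 = 0.41 s

0.41 s


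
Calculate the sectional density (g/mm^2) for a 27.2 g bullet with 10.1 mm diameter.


SD = m/d^2 = 27.2/10.1^2 = 0.2666 g/mm^2

0.2666 g/mm^2


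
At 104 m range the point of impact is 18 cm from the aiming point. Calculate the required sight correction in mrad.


1 mrad subtends 1 cm per 10 m of range, so adj = error_cm / (dist_m / 10) = 18 / (104/10) = 1.731 mrad

1.731 mrad


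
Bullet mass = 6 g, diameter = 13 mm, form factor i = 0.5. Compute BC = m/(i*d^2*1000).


BC = m/(i*d^2*1000) = 6/(0.5 * 13^2 * 1000) = 7.101e-05

7.101e-05


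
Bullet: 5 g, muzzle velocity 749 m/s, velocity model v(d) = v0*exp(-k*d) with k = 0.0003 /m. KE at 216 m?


v = v0*exp(-k*d) = 749*exp(-0.0003*216) = 702.004 m/s
E = 0.5*m*v^2 = 0.5*0.005*702.004^2 = 1232 J

1232 J


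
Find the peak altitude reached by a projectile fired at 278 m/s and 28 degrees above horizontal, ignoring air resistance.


H = (v0*sin(theta))^2 / (2g) = (278*sin(28°))^2 / (2*9.81) = 868.2 m

868.2 m


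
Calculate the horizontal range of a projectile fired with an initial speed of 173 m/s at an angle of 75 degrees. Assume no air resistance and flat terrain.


R = v0^2 * sin(2*theta) / g = 173^2 * sin(2*75°) / 9.81 = 1525 m

1525 m


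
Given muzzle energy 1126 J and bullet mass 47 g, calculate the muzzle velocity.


v = sqrt(2*E/m) = sqrt(2*1126/0.047) = 218.9 m/s

218.9 m/s


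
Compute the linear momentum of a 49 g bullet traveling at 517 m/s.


p = m*v = 0.049*517 = 25.33 kg·m/s

25.33 kg·m/s


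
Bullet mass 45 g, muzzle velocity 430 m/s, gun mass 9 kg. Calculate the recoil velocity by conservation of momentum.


v_recoil = m_p * v_p / m_gun = 0.045 * 430 / 9 = 2.15 m/s

2.15 m/s


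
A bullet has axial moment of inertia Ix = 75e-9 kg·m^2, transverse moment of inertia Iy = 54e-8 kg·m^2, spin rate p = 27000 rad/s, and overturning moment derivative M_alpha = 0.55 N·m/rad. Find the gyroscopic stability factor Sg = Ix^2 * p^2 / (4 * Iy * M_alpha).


Sg = Ix^2 * p^2 / (4 * Iy * M_alpha) = (75e-9)^2 * 27000^2 / (4 * 54e-8 * 0.55) = 3.452

3.452


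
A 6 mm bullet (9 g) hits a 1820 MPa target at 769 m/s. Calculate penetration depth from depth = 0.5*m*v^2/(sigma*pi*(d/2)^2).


A = pi*(d/2)^2 = pi*(6/2)^2 = 28.2743 mm^2
E = 0.5*m*v^2 = 0.5*0.009*769^2 = 2661.12 J
depth = E/(sigma*A) = 2661.12 J / (1820 MPa * 28.2743 mm^2) = 2661.12/(1820 * 28.2743) m = 0.0517132 m ≈ 51.71 mm

51.71 mm


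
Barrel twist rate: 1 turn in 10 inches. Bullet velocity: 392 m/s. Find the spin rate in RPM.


twist_m = 10*0.0254 = 0.254 m
spin = v/twist = 392/0.254 = 1543.307 rev/s
RPM = spin*60 = 1543.307*60 ≈ 92598 RPM

92598 RPM


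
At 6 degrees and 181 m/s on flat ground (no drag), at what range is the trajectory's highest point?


R = v0^2*sin(2*theta)/g = 181^2*sin(2*6°)/9.81 = 694.332 m
apex_dist = R/2 = 694.332/2 = 347.2 m

347.2 m


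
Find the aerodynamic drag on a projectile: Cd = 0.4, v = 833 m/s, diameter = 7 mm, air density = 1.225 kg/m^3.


A = pi*(d/2)^2 = pi*(7/2000)^2 = 3.84845e-05 m^2
Fd = 0.5*Cd*rho*A*v^2 = 0.5*0.4*1.225*3.84845e-05*833^2 = 6.542 N

6.542 N


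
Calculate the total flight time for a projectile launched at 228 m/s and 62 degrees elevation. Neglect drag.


T = 2*v0*sin(theta)/g = 2*228*sin(62°)/9.81 = 41.04 s

41.04 s


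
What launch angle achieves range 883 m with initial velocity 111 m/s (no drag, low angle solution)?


sin(2*theta) = R*g/v0^2 = 883*9.81/111^2 = 0.703046, theta = arcsin(0.703046)/2 = 22.34°

22.34 degrees


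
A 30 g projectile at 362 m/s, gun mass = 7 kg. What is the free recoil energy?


v_r = m_p*v_p/m_gun = 0.03*362/7 = 1.55143 m/s, E_r = 0.5*m_gun*v_r^2 = 0.5*7*1.55143^2 = 8.424 J

8.424 J


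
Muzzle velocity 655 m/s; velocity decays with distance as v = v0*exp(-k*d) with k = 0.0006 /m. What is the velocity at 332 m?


v = v0*exp(-k*d) = 655*exp(-0.0006*332) = 536.7 m/s

536.7 m/s
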